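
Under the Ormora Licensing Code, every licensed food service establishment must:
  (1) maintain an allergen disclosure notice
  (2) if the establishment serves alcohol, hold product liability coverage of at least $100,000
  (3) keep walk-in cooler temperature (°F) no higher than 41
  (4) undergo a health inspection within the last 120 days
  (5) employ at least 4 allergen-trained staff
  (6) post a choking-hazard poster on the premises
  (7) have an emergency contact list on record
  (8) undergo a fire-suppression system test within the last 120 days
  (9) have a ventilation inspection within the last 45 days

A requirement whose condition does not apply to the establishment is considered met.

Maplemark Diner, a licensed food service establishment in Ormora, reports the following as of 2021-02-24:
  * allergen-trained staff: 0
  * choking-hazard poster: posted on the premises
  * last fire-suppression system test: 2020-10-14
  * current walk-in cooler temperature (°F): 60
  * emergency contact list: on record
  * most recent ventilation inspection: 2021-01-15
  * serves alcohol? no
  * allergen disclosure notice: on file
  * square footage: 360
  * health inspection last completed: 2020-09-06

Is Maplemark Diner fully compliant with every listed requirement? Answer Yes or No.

No

1. allergen disclosure notice present → met
2. condition 'serves alcohol' does not hold → requirement n/a → met
3. walk-in cooler temperature (°F) 60 > 41 → not met
4. health inspection 171 days ago vs limit 120 → not met
5. allergen-trained staff 0 < 4 → not met
6. choking-hazard poster present → met
7. emergency contact list present → met
8. fire-suppression system test 133 days ago vs limit 120 → not met
9. ventilation inspection 40 days ago vs limit 45 → met
Not met: 3, 4, 5, 8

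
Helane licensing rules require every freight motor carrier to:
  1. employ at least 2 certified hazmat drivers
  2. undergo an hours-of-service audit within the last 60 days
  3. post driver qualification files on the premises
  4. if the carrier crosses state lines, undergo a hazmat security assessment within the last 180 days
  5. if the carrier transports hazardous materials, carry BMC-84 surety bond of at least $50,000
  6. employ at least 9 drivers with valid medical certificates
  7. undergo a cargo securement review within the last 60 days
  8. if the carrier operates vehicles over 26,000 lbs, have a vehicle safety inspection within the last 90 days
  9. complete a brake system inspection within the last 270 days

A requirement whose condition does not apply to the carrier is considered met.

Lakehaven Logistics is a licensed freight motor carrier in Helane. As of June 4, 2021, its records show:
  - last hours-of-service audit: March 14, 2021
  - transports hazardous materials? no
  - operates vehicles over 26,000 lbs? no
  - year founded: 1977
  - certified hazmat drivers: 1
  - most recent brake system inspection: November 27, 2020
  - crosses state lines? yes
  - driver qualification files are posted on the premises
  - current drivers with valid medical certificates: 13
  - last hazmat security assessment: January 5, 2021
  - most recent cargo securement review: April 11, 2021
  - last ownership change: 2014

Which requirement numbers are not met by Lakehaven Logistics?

1, 2

1. certified hazmat drivers 1 < 2 → not met
2. hours-of-service audit 82 days ago vs limit 60 → not met
3. driver qualification files present → met
4. condition 'crosses state lines' holds; hazmat security assessment 150 days ago vs limit 180 → met
5. condition 'transports hazardous materials' does not hold → requirement n/a → met
6. drivers with valid medical certificates 13 ≥ 9 → met
7. cargo securement review 54 days ago vs limit 60 → met
8. condition 'operates vehicles over 26,000 lbs' does not hold → requirement n/a → met
9. brake system inspection 189 days ago vs limit 270 → met
Not met: 1, 2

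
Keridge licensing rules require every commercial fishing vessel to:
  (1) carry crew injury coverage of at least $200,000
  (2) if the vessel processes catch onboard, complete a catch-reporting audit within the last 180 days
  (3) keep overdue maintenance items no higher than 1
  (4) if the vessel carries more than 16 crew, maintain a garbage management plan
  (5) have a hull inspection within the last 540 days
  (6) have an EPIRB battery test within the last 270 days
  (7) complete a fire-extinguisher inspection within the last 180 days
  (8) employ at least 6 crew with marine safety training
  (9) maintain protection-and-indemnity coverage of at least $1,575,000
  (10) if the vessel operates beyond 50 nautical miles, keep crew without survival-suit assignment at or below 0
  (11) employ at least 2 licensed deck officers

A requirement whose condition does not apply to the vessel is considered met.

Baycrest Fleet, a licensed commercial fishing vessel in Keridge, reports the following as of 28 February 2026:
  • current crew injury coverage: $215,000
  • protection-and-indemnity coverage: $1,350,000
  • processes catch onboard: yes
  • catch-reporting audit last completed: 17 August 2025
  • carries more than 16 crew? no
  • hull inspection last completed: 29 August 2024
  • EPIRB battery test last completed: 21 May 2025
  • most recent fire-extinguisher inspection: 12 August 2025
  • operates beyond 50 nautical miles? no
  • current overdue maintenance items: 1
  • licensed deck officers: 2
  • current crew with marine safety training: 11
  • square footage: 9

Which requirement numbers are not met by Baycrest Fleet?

1. crew injury coverage $215,000 ≥ $200,000 → met
2. condition 'processes catch onboard' holds; catch-reporting audit 195 days ago vs limit 180 → not met
3. overdue maintenance items 1 ≤ 1 → met
4. condition 'carries more than 16 crew' does not hold → requirement n/a → met
5. hull inspection 548 days ago vs limit 540 → not met
6. EPIRB battery test 283 days ago vs limit 270 → not met
7. fire-extinguisher inspection 200 days ago vs limit 180 → not met
8. crew with marine safety training 11 ≥ 6 → met
9. protection-and-indemnity coverage $1,350,000 < $1,575,000 → not met
10. condition 'operates beyond 50 nautical miles' does not hold → requirement n/a → met
11. licensed deck officers 2 ≥ 2 → met
Not met: 2, 5, 6, 7, 9

2, 5, 6, 7, 9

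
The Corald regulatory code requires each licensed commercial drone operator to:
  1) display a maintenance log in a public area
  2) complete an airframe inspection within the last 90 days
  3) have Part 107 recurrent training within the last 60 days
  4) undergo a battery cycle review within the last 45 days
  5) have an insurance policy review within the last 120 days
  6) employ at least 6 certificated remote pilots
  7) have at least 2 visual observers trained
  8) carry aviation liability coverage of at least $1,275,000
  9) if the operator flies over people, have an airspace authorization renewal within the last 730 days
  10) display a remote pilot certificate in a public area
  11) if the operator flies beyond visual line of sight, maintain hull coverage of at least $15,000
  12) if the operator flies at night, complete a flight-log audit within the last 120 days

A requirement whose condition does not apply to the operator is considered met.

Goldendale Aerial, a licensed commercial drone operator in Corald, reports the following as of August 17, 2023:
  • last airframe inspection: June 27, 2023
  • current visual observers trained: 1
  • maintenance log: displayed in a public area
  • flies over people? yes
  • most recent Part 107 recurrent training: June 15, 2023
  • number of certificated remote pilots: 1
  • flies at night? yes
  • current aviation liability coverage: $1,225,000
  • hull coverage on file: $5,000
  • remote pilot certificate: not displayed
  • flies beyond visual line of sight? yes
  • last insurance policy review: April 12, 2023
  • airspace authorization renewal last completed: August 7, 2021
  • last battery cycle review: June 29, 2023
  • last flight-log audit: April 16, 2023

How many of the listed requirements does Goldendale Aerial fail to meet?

1. maintenance log present → met
2. airframe inspection 51 days ago vs limit 90 → met
3. Part 107 recurrent training 63 days ago vs limit 60 → not met
4. battery cycle review 49 days ago vs limit 45 → not met
5. insurance policy review 127 days ago vs limit 120 → not met
6. certificated remote pilots 1 < 6 → not met
7. visual observers trained 1 < 2 → not met
8. aviation liability coverage $1,225,000 < $1,275,000 → not met
9. condition 'flies over people' holds; airspace authorization renewal 740 days ago vs limit 730 → not met
10. remote pilot certificate absent → not met
11. condition 'flies beyond visual line of sight' holds; hull coverage $5,000 < $15,000 → not met
12. condition 'flies at night' holds; flight-log audit 123 days ago vs limit 120 → not met
Not met: 10 of 12

10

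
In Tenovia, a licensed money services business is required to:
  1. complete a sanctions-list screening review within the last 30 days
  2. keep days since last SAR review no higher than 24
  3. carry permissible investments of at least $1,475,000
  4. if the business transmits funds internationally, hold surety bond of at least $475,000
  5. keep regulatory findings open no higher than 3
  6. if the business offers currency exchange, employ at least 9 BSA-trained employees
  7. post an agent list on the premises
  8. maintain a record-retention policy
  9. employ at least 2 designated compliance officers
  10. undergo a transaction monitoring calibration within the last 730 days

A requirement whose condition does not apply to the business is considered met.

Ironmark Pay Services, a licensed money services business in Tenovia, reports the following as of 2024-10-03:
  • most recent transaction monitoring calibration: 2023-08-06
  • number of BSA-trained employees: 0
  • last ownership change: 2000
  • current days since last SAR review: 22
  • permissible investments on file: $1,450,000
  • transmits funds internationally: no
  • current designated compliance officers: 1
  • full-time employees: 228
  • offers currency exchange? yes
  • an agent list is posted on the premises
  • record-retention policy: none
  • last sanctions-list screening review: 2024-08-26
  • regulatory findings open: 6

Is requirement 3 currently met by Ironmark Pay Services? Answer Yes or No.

No

3. permissible investments $1,450,000 < $1,475,000 → not met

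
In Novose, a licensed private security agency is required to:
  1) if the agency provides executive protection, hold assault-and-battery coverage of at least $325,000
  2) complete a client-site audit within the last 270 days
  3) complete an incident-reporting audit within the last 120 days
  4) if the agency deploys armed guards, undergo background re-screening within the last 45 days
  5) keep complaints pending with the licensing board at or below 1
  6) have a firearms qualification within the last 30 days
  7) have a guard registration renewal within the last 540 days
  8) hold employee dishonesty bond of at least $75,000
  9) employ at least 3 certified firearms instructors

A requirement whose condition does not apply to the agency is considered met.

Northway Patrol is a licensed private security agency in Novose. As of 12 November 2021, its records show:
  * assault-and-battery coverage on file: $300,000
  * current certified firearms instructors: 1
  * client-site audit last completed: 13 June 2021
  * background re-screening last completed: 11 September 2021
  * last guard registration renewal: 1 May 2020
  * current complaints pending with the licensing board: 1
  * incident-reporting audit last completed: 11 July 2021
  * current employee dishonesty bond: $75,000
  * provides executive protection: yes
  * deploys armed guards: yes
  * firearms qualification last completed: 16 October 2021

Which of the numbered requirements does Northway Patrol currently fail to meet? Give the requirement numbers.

1, 3, 4, 7, 9

1. condition 'provides executive protection' holds; assault-and-battery coverage $300,000 < $325,000 → not met
2. client-site audit 152 days ago vs limit 270 → met
3. incident-reporting audit 124 days ago vs limit 120 → not met
4. condition 'deploys armed guards' holds; background re-screening 62 days ago vs limit 45 → not met
5. complaints pending with the licensing board 1 ≤ 1 → met
6. firearms qualification 27 days ago vs limit 30 → met
7. guard registration renewal 560 days ago vs limit 540 → not met
8. employee dishonesty bond $75,000 ≥ $75,000 → met
9. certified firearms instructors 1 < 3 → not met
Not met: 1, 3, 4, 7, 9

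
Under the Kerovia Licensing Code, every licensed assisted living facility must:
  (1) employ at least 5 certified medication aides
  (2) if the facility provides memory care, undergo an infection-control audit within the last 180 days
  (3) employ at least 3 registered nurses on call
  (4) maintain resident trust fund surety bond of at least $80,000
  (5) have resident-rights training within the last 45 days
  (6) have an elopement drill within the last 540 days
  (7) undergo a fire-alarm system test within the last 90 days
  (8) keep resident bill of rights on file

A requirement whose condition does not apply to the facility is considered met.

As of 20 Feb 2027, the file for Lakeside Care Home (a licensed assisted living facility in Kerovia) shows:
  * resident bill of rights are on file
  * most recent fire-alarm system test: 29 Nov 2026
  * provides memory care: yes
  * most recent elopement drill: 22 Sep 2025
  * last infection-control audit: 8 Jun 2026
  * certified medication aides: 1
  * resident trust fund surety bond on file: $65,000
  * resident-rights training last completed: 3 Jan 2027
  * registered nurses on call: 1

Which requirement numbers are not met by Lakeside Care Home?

1. certified medication aides 1 < 5 → not met
2. condition 'provides memory care' holds; infection-control audit 257 days ago vs limit 180 → not met
3. registered nurses on call 1 < 3 → not met
4. resident trust fund surety bond $65,000 < $80,000 → not met
5. resident-rights training 48 days ago vs limit 45 → not met
6. elopement drill 516 days ago vs limit 540 → met
7. fire-alarm system test 83 days ago vs limit 90 → met
8. resident bill of rights present → met
Not met: 1, 2, 3, 4, 5

1, 2, 3, 4, 5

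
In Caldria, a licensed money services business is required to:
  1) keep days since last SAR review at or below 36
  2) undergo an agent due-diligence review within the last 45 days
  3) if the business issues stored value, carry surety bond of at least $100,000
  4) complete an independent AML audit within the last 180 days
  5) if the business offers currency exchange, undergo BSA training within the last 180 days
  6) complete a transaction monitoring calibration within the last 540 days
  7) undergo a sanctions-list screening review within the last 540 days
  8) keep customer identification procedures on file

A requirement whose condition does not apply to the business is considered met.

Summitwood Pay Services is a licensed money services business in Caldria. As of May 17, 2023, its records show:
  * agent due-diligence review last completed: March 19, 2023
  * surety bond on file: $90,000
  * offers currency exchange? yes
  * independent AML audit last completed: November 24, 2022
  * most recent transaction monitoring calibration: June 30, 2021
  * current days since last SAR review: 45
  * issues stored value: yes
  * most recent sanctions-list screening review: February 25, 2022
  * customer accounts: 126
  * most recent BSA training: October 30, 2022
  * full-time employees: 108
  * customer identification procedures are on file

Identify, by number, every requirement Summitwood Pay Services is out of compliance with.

1, 2, 3, 5, 6

1. days since last SAR review 45 > 36 → not met
2. agent due-diligence review 59 days ago vs limit 45 → not met
3. condition 'issues stored value' holds; surety bond $90,000 < $100,000 → not met
4. independent AML audit 174 days ago vs limit 180 → met
5. condition 'offers currency exchange' holds; BSA training 199 days ago vs limit 180 → not met
6. transaction monitoring calibration 686 days ago vs limit 540 → not met
7. sanctions-list screening review 446 days ago vs limit 540 → met
8. customer identification procedures present → met
Not met: 1, 2, 3, 5, 6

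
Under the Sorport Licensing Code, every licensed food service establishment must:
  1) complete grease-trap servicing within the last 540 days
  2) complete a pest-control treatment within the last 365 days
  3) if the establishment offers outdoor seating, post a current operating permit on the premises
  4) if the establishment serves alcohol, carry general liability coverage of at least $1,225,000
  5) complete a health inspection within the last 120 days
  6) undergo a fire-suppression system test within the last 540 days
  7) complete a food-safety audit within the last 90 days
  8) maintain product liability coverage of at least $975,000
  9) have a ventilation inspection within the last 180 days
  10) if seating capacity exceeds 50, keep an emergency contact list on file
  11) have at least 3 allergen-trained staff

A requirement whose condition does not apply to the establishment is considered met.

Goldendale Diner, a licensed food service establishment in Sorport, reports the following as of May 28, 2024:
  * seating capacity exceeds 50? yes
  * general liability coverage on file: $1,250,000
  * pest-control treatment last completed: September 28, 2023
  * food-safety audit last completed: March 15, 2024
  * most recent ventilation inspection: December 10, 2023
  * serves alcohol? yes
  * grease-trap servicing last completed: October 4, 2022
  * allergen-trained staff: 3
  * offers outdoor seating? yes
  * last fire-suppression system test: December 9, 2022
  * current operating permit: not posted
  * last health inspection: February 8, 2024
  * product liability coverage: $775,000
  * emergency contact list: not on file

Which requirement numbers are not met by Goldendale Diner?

1, 3, 8, 10

1. grease-trap servicing 602 days ago vs limit 540 → not met
2. pest-control treatment 243 days ago vs limit 365 → met
3. condition 'offers outdoor seating' holds; current operating permit absent → not met
4. condition 'serves alcohol' holds; general liability coverage $1,250,000 ≥ $1,225,000 → met
5. health inspection 110 days ago vs limit 120 → met
6. fire-suppression system test 536 days ago vs limit 540 → met
7. food-safety audit 74 days ago vs limit 90 → met
8. product liability coverage $775,000 < $975,000 → not met
9. ventilation inspection 170 days ago vs limit 180 → met
10. condition 'seating capacity exceeds 50' holds; emergency contact list absent → not met
11. allergen-trained staff 3 ≥ 3 → met
Not met: 1, 3, 8, 10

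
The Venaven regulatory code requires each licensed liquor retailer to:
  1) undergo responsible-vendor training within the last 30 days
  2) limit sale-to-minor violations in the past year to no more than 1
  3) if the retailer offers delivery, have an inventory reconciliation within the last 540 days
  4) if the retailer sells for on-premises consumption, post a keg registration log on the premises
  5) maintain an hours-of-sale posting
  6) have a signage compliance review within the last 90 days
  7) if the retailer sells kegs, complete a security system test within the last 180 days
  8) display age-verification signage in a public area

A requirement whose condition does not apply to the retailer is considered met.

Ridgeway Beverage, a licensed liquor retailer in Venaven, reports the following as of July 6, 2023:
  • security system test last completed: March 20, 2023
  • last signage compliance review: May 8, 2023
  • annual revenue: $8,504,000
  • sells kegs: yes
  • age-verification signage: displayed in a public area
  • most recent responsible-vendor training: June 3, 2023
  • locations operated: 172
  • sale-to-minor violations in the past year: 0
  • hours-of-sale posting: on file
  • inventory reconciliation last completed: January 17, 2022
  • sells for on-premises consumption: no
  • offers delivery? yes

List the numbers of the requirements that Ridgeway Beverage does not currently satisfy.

1

1. responsible-vendor training 33 days ago vs limit 30 → not met
2. sale-to-minor violations in the past year 0 ≤ 1 → met
3. condition 'offers delivery' holds; inventory reconciliation 535 days ago vs limit 540 → met
4. condition 'sells for on-premises consumption' does not hold → requirement n/a → met
5. hours-of-sale posting present → met
6. signage compliance review 59 days ago vs limit 90 → met
7. condition 'sells kegs' holds; security system test 108 days ago vs limit 180 → met
8. age-verification signage present → met
Not met: 1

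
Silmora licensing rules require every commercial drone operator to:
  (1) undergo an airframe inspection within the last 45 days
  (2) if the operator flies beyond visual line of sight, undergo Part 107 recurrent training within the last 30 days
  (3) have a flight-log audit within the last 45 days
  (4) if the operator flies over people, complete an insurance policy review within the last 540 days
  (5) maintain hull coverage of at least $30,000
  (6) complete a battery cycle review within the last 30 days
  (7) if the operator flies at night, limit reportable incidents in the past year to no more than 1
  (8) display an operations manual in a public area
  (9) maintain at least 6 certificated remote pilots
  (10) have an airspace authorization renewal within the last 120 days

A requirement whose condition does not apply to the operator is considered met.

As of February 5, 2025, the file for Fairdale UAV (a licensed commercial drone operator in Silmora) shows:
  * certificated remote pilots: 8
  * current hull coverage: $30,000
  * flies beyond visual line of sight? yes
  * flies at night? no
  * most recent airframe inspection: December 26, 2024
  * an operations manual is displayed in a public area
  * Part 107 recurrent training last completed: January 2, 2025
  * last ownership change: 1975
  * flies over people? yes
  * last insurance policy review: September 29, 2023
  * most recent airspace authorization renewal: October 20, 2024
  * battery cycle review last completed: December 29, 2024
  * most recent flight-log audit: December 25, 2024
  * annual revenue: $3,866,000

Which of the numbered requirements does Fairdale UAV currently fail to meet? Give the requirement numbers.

2, 6

1. airframe inspection 41 days ago vs limit 45 → met
2. condition 'flies beyond visual line of sight' holds; Part 107 recurrent training 34 days ago vs limit 30 → not met
3. flight-log audit 42 days ago vs limit 45 → met
4. condition 'flies over people' holds; insurance policy review 495 days ago vs limit 540 → met
5. hull coverage $30,000 ≥ $30,000 → met
6. battery cycle review 38 days ago vs limit 30 → not met
7. condition 'flies at night' does not hold → requirement n/a → met
8. operations manual present → met
9. certificated remote pilots 8 ≥ 6 → met
10. airspace authorization renewal 108 days ago vs limit 120 → met
Not met: 2, 6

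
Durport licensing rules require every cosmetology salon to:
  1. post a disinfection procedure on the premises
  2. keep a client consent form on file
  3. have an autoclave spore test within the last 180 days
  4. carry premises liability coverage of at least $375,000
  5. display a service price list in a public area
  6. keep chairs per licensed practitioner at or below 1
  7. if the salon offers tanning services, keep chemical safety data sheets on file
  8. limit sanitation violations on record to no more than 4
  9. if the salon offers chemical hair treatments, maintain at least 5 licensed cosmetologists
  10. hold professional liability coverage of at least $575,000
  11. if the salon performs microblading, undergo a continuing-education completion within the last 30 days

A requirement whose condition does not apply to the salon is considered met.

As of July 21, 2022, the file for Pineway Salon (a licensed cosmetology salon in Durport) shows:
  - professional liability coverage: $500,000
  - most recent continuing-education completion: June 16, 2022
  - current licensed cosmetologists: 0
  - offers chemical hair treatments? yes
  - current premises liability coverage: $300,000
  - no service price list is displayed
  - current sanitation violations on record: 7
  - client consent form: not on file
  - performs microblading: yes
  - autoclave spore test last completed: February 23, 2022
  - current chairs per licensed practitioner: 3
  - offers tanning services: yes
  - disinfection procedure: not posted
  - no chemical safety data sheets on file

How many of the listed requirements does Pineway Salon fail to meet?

1. disinfection procedure absent → not met
2. client consent form absent → not met
3. autoclave spore test 148 days ago vs limit 180 → met
4. premises liability coverage $300,000 < $375,000 → not met
5. service price list absent → not met
6. chairs per licensed practitioner 3 > 1 → not met
7. condition 'offers tanning services' holds; chemical safety data sheets absent → not met
8. sanitation violations on record 7 > 4 → not met
9. condition 'offers chemical hair treatments' holds; licensed cosmetologists 0 < 5 → not met
10. professional liability coverage $500,000 < $575,000 → not met
11. condition 'performs microblading' holds; continuing-education completion 35 days ago vs limit 30 → not met
Not met: 10 of 11

10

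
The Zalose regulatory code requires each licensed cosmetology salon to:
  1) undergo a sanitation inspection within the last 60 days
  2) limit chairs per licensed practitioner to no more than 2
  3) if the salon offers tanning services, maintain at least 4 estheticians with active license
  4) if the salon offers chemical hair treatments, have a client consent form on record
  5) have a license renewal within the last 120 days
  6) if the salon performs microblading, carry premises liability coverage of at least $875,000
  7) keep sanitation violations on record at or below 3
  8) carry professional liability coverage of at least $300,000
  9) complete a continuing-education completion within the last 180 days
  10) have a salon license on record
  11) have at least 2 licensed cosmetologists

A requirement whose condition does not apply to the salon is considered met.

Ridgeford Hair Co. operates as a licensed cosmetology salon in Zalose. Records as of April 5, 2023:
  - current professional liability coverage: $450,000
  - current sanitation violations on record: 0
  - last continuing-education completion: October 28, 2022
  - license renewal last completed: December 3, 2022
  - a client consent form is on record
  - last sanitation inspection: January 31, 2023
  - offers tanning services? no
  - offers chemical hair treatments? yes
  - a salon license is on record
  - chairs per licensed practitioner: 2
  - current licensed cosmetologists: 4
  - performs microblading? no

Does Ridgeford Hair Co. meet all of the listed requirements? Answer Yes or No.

No

1. sanitation inspection 64 days ago vs limit 60 → not met
2. chairs per licensed practitioner 2 ≤ 2 → met
3. condition 'offers tanning services' does not hold → requirement n/a → met
4. condition 'offers chemical hair treatments' holds; client consent form present → met
5. license renewal 123 days ago vs limit 120 → not met
6. condition 'performs microblading' does not hold → requirement n/a → met
7. sanitation violations on record 0 ≤ 3 → met
8. professional liability coverage $450,000 ≥ $300,000 → met
9. continuing-education completion 159 days ago vs limit 180 → met
10. salon license present → met
11. licensed cosmetologists 4 ≥ 2 → met
Not met: 1, 5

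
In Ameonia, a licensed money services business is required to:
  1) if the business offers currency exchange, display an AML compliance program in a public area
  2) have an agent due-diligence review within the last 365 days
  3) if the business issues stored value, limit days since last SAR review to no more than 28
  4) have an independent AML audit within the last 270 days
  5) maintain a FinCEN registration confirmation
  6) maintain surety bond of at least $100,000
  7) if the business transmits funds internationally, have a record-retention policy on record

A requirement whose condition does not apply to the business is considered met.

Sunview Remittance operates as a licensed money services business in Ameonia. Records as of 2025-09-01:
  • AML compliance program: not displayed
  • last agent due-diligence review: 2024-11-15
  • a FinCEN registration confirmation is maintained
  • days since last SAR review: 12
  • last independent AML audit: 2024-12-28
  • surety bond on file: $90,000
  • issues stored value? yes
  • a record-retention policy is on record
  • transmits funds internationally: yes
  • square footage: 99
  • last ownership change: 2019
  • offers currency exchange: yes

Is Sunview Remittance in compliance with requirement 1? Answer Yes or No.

No

1. condition 'offers currency exchange' holds; AML compliance program absent → not met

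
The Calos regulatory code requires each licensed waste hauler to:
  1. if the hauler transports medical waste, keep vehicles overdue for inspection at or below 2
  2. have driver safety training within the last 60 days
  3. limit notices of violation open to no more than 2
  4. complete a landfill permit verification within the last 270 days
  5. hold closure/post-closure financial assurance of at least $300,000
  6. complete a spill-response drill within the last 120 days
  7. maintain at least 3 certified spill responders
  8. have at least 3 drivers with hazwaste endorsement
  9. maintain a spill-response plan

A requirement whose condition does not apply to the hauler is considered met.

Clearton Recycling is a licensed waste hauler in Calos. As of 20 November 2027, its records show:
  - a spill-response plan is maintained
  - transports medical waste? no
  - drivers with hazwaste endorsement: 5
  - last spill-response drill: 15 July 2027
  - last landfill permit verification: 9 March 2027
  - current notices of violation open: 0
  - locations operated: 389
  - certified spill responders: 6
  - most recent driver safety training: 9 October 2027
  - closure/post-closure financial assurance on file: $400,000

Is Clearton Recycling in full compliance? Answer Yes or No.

1. condition 'transports medical waste' does not hold → requirement n/a → met
2. driver safety training 42 days ago vs limit 60 → met
3. notices of violation open 0 ≤ 2 → met
4. landfill permit verification 256 days ago vs limit 270 → met
5. closure/post-closure financial assurance $400,000 ≥ $300,000 → met
6. spill-response drill 128 days ago vs limit 120 → not met
7. certified spill responders 6 ≥ 3 → met
8. drivers with hazwaste endorsement 5 ≥ 3 → met
9. spill-response plan present → met
Not met: 6

No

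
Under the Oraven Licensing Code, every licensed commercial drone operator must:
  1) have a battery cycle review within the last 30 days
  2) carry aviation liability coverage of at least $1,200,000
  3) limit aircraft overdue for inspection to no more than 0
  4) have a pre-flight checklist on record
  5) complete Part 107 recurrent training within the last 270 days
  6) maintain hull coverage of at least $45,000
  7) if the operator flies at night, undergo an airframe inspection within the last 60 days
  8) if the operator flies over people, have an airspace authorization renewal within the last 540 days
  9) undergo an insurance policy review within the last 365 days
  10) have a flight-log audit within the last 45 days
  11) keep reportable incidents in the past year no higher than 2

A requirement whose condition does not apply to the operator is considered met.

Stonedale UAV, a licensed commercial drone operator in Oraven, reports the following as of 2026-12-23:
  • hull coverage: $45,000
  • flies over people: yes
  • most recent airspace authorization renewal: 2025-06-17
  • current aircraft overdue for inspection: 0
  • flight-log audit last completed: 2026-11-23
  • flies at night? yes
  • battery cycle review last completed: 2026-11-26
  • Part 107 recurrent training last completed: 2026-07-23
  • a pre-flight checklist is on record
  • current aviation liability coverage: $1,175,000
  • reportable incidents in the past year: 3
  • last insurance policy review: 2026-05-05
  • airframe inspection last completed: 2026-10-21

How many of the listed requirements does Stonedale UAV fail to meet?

4

1. battery cycle review 27 days ago vs limit 30 → met
2. aviation liability coverage $1,175,000 < $1,200,000 → not met
3. aircraft overdue for inspection 0 ≤ 0 → met
4. pre-flight checklist present → met
5. Part 107 recurrent training 153 days ago vs limit 270 → met
6. hull coverage $45,000 ≥ $45,000 → met
7. condition 'flies at night' holds; airframe inspection 63 days ago vs limit 60 → not met
8. condition 'flies over people' holds; airspace authorization renewal 554 days ago vs limit 540 → not met
9. insurance policy review 232 days ago vs limit 365 → met
10. flight-log audit 30 days ago vs limit 45 → met
11. reportable incidents in the past year 3 > 2 → not met
Not met: 4 of 11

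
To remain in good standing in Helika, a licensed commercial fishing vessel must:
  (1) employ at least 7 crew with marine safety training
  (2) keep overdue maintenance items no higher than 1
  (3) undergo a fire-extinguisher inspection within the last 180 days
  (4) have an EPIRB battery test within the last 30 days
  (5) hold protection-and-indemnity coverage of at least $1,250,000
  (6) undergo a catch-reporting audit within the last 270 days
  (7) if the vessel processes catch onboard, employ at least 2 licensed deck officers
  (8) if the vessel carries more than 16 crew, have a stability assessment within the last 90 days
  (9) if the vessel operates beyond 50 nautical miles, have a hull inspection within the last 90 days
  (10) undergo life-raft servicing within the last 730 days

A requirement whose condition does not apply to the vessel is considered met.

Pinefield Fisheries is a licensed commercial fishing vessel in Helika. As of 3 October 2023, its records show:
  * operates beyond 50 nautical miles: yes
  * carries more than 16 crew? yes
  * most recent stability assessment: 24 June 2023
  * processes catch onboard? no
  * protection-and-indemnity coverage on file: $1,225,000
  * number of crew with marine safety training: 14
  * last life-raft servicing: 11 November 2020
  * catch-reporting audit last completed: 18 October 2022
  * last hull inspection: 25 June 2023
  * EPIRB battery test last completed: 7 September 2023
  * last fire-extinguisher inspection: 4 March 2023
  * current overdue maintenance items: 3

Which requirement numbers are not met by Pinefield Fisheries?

1. crew with marine safety training 14 ≥ 7 → met
2. overdue maintenance items 3 > 1 → not met
3. fire-extinguisher inspection 213 days ago vs limit 180 → not met
4. EPIRB battery test 26 days ago vs limit 30 → met
5. protection-and-indemnity coverage $1,225,000 < $1,250,000 → not met
6. catch-reporting audit 350 days ago vs limit 270 → not met
7. condition 'processes catch onboard' does not hold → requirement n/a → met
8. condition 'carries more than 16 crew' holds; stability assessment 101 days ago vs limit 90 → not met
9. condition 'operates beyond 50 nautical miles' holds; hull inspection 100 days ago vs limit 90 → not met
10. life-raft servicing 1056 days ago vs limit 730 → not met
Not met: 2, 3, 5, 6, 8, 9, 10

2, 3, 5, 6, 8, 9, 10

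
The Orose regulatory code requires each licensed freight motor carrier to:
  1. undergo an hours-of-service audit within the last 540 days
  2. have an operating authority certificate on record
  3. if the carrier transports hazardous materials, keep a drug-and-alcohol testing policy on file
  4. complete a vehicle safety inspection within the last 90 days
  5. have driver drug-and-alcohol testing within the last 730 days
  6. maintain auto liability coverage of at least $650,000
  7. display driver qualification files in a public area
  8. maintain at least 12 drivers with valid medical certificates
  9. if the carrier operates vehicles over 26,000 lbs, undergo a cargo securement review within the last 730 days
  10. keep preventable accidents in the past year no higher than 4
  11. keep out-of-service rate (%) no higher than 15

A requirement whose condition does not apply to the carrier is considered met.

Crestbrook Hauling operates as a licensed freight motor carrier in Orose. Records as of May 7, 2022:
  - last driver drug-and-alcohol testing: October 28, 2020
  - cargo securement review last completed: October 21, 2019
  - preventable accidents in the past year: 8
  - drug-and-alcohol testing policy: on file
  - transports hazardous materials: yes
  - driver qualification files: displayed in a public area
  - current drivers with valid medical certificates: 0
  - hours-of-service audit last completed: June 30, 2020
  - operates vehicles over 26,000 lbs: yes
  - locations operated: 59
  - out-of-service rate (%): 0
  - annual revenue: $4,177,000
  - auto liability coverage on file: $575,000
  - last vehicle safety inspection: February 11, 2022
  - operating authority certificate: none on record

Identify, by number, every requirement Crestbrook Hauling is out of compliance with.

1, 2, 6, 8, 9, 10

1. hours-of-service audit 676 days ago vs limit 540 → not met
2. operating authority certificate absent → not met
3. condition 'transports hazardous materials' holds; drug-and-alcohol testing policy present → met
4. vehicle safety inspection 85 days ago vs limit 90 → met
5. driver drug-and-alcohol testing 556 days ago vs limit 730 → met
6. auto liability coverage $575,000 < $650,000 → not met
7. driver qualification files present → met
8. drivers with valid medical certificates 0 < 12 → not met
9. condition 'operates vehicles over 26,000 lbs' holds; cargo securement review 929 days ago vs limit 730 → not met
10. preventable accidents in the past year 8 > 4 → not met
11. out-of-service rate (%) 0 ≤ 15 → met
Not met: 1, 2, 6, 8, 9, 10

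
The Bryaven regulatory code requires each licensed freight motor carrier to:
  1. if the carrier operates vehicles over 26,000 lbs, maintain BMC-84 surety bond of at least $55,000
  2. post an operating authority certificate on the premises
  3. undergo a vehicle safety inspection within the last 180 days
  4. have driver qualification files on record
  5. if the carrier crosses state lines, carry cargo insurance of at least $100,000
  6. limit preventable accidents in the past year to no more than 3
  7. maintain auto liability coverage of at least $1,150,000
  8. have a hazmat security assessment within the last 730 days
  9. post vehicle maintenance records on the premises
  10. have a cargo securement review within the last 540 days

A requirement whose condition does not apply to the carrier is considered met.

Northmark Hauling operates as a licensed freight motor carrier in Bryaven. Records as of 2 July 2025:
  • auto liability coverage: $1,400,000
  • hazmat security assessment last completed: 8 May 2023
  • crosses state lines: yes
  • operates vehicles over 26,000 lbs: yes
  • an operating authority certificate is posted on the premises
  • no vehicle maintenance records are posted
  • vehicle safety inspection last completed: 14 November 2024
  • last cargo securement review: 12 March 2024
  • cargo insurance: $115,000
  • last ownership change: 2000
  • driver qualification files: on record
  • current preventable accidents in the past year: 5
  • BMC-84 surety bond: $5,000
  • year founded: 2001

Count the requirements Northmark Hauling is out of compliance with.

1. condition 'operates vehicles over 26,000 lbs' holds; BMC-84 surety bond $5,000 < $55,000 → not met
2. operating authority certificate present → met
3. vehicle safety inspection 230 days ago vs limit 180 → not met
4. driver qualification files present → met
5. condition 'crosses state lines' holds; cargo insurance $115,000 ≥ $100,000 → met
6. preventable accidents in the past year 5 > 3 → not met
7. auto liability coverage $1,400,000 ≥ $1,150,000 → met
8. hazmat security assessment 786 days ago vs limit 730 → not met
9. vehicle maintenance records absent → not met
10. cargo securement review 477 days ago vs limit 540 → met
Not met: 5 of 10

5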